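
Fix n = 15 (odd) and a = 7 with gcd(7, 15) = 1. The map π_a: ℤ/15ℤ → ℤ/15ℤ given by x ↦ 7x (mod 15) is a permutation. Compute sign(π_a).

-1

Start at x=13: 13 → 1 → 7 → 4 → 13 (one orbit).
π_7 has 6 disjoint cycles with lengths [4, 4, 4, 1, 1, 1] on {0,…,14}.
With 6 cycles on 15 points, sign = (−1)^{15−6} = -1.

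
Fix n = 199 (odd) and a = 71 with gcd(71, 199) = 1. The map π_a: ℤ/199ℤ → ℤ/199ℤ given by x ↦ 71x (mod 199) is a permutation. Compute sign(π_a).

Orbit of 93 under x↦71x: [93, 36, 168, 187, 143, 4, 85]… (length divides ord_199(71)).
Cycle lengths of π_71 on ℤ/199ℤ: [198, 1]; 2 cycles in total.
2 cycles on 199: each ℓ→(−1)^(ℓ−1), product (−1)^197 = -1.
Via Zolotarev, sign(π_{71}) = (71|199) = -1.

-1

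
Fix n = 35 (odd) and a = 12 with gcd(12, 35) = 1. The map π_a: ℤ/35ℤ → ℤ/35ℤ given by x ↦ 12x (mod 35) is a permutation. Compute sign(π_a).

+1

Trace 4: π^k(4) = [4, 13, 16, 17, 29, 33, 11] for k=0..6.
5 cycles of lengths [12, 12, 6, 4, 1].
With 5 cycles on 35 points, sign = (−1)^{35−5} = +1.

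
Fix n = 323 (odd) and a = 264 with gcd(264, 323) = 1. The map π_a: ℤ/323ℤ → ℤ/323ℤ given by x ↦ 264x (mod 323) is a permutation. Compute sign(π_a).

Trace 290: π^k(290) = [290, 9, 115, 321, 118, 144, 225] for k=0..6.
The orbit structure of x ↦ 264x mod 323: 9 orbits of sizes [72, 72, 72, 72, 9, 9, 8, 8, 1].
With 9 cycles on 323 points, sign = (−1)^{323−9} = +1.
(264|323)_J = +1 (Zolotarev's lemma cross-check).

+1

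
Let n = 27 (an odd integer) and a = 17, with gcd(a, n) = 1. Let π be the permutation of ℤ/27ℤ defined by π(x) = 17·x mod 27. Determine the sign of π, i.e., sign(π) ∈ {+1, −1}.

Start at x=1: 1 → 17 → 19 → 26 → 10 → 8 → 1 (one orbit).
The orbit structure of x ↦ 17x mod 27: 8 orbits of sizes [6, 6, 6, 2, 2, 2, 2, 1].
Σ(ℓ_i−1) = 27−8 = 19; sign = (−1)^19 = -1.

-1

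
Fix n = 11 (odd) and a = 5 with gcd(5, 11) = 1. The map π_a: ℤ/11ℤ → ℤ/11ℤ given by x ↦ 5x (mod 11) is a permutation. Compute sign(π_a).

+1

Orbit of 1 under x↦5x: [1, 5, 3, 4, 9]… (length divides ord_11(5)).
3 cycles of lengths [5, 5, 1].
n − c = 11 − 3 = 8; sign = (−1)^8 = +1.
Check: (5/11) = +1 by Zolotarev.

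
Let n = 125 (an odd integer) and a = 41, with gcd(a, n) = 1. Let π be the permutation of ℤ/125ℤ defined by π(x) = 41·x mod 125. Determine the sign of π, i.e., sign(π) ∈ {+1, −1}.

Start at x=36: 36 → 101 → 16 → 31 → 21 → 111 → 51 → … (one orbit).
Cycle type of π: 25×4 + 5×4 + 1×5; total 13 cycles.
125 − 13 = 112 transpositions; sign(π) = (−1)^112 = +1.

+1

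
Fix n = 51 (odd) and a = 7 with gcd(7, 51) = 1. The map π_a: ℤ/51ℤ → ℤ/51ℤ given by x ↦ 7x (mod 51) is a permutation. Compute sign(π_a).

Start at x=46: 46 → 16 → 10 → 19 → 31 → 13 → 40 → … (one orbit).
6 cycles of lengths [16, 16, 16, 1, 1, 1].
Σ(ℓ_i−1) = 51−6 = 45; sign = (−1)^45 = -1.
The Jacobi symbol (7|51) = -1 (Zolotarev) agrees.

-1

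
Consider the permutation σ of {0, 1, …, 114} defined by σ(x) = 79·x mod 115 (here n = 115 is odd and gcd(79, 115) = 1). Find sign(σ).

Start at x=31: 31 → 34 → 41 → 19 → 6 → 14 → 71 → … (one orbit).
Decompose π into cycles: lengths [22, 22, 22, 22, 22, 2, 2, 1] (8 cycles, including the fixed point 0).
With 8 cycles on 115 points, sign = (−1)^{115−8} = -1.

-1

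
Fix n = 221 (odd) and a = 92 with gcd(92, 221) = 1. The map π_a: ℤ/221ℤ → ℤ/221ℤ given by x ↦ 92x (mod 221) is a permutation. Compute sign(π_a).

Orbit of 66 under x↦92x: [66, 105, 157, 79, 196, 131, 118]… (length divides ord_221(92)).
26 cycles of lengths [16, 16, 16, 16, 16, 16, 16, 16, 16, 16, 16, 16, 16, 1, 1, 1, 1, 1, 1, 1, 1, 1, 1, 1, 1, 1].
With 26 cycles on 221 points, sign = (−1)^{221−26} = -1.
Check: (92/221) = -1 by Zolotarev.

-1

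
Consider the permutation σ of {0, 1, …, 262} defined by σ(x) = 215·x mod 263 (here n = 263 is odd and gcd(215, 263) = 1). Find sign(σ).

-1

Start at x=146: 146 → 93 → 7 → 190 → 85 → 128 → 168 → … (one orbit).
The orbit structure of x ↦ 215x mod 263: 2 orbits of sizes [262, 1].
263 − 2 = 261 transpositions; sign(π) = (−1)^261 = -1.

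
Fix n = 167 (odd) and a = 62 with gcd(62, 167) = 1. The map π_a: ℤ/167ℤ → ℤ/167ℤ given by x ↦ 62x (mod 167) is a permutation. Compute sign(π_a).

Trace 38: π^k(38) = [38, 18, 114, 54, 8, 162, 24] for k=0..6.
Decompose π into cycles: lengths [83, 83, 1] (3 cycles, including the fixed point 0).
Σ(ℓ_i−1) = 167−3 = 164; sign = (−1)^164 = +1.

+1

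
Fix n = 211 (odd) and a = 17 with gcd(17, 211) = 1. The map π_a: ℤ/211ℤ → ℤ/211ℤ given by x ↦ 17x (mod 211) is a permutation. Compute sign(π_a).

-1

Trace 163: π^k(163) = [163, 28, 54, 74, 203, 75, 9] for k=0..6.
Cycle type of π: 210 + 1; total 2 cycles.
sign(π) = (−1)^{n − #cycles} = (−1)^{211−2} = (−1)^209 = -1.
Zolotarev: (17|211) = -1, matching the cycle-count sign.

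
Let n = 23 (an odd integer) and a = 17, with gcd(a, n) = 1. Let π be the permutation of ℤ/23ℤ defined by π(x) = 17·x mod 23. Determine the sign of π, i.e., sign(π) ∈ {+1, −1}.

-1

Orbit of 17 under x↦17x: [17, 13, 14, 8, 21, 12, 20]… (length divides ord_23(17)).
Cycle lengths of π_17 on ℤ/23ℤ: [22, 1]; 2 cycles in total.
2 cycles on 23: each ℓ→(−1)^(ℓ−1), product (−1)^21 = -1.
Zolotarev: (17|23) = -1, matching the cycle-count sign.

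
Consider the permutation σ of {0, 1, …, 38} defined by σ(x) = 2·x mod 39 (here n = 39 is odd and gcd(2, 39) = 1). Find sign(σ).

Start at x=8: 8 → 16 → 32 → 25 → 11 → 22 → 5 → … (one orbit).
Cycle type of π: 12×3 + 2 + 1; total 5 cycles.
Σ(ℓ_i−1) = 39−5 = 34; sign = (−1)^34 = +1.

+1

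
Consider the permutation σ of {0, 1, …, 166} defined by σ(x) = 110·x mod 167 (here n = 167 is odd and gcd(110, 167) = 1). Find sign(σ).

-1

Start at x=112: 112 → 129 → 162 → 118 → 121 → 117 → 11 → … (one orbit).
The orbit structure of x ↦ 110x mod 167: 2 orbits of sizes [166, 1].
With 2 cycles on 167 points, sign = (−1)^{167−2} = -1.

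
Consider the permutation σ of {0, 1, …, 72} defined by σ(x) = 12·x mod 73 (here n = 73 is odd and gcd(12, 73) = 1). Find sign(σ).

+1

Trace 19: π^k(19) = [19, 9, 35, 55, 3, 36, 67] for k=0..6.
π_12 has 3 disjoint cycles with lengths [36, 36, 1] on {0,…,72}.
sign(π) = (−1)^{n − #cycles} = (−1)^{73−3} = (−1)^70 = +1.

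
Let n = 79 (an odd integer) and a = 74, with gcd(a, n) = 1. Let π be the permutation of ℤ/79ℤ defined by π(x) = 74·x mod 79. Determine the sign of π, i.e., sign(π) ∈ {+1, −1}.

Trace 53: π^k(53) = [53, 51, 61, 11, 24, 38, 47] for k=0..6.
π_74 has 2 disjoint cycles with lengths [78, 1] on {0,…,78}.
With 2 cycles on 79 points, sign = (−1)^{79−2} = -1.

-1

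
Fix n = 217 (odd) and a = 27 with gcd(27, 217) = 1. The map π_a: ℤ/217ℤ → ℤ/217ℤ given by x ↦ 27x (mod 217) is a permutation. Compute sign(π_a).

Trace 153: π^k(153) = [153, 8, 216, 190, 139, 64, 209] for k=0..6.
Decompose π into cycles: lengths [10, 10, 10, 10, 10, 10, 10, 10, 10, 10, 10, 10, 10, 10, 10, 10, 10, 10, 10, 10, 10, 2, 2, 2, 1] (25 cycles, including the fixed point 0).
217 − 25 = 192 transpositions; sign(π) = (−1)^192 = +1.
Zolotarev: (27|217) = +1, matching the cycle-count sign.

+1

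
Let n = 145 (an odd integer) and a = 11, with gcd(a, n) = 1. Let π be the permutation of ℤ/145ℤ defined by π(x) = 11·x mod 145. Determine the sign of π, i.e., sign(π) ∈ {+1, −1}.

-1

Trace 121: π^k(121) = [121, 26, 141, 101, 96, 41, 16] for k=0..6.
The orbit structure of x ↦ 11x mod 145: 10 orbits of sizes [28, 28, 28, 28, 28, 1, 1, 1, 1, 1].
With 10 cycles on 145 points, sign = (−1)^{145−10} = -1.
Via Zolotarev, sign(π_{11}) = (11|145) = -1.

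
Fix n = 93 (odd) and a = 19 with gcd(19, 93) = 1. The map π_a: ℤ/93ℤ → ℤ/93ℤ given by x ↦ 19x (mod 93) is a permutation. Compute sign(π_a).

Start at x=19: 19 → 82 → 70 → 28 → 67 → 64 → 7 → … (one orbit).
Cycle lengths of π_19 on ℤ/93ℤ: [15, 15, 15, 15, 15, 15, 1, 1, 1]; 9 cycles in total.
sign(π) = (−1)^{n − #cycles} = (−1)^{93−9} = (−1)^84 = +1.
Zolotarev: (19|93) = +1, matching the cycle-count sign.

+1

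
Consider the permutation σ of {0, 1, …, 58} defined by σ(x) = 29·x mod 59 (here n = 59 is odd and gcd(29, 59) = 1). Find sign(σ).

Start at x=26: 26 → 46 → 36 → 41 → 9 → 25 → 17 → … (one orbit).
The orbit structure of x ↦ 29x mod 59: 3 orbits of sizes [29, 29, 1].
Σ(ℓ_i−1) = 59−3 = 56; sign = (−1)^56 = +1.
(29|59)_J = +1 (Zolotarev's lemma cross-check).

+1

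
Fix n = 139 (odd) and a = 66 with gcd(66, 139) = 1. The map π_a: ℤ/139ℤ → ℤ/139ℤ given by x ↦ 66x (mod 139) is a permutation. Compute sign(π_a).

+1

Trace 131: π^k(131) = [131, 28, 41, 65, 120, 136, 80] for k=0..6.
Decompose π into cycles: lengths [69, 69, 1] (3 cycles, including the fixed point 0).
n − c = 139 − 3 = 136; sign = (−1)^136 = +1.
Zolotarev: (66|139) = +1, matching the cycle-count sign.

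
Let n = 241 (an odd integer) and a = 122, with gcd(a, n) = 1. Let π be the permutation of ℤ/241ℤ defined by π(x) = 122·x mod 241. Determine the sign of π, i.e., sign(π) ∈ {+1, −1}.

+1

Trace 15: π^k(15) = [15, 143, 94, 141, 91, 16, 24] for k=0..6.
9 cycles of lengths [30, 30, 30, 30, 30, 30, 30, 30, 1].
With 9 cycles on 241 points, sign = (−1)^{241−9} = +1.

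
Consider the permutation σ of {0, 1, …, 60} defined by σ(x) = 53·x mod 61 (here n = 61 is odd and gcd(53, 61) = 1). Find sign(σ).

-1

Trace 20: π^k(20) = [20, 23, 60, 8, 58, 24, 52] for k=0..6.
π_53 has 4 disjoint cycles with lengths [20, 20, 20, 1] on {0,…,60}.
n − c = 61 − 4 = 57; sign = (−1)^57 = -1.
(53|61)_J = -1 (Zolotarev's lemma cross-check).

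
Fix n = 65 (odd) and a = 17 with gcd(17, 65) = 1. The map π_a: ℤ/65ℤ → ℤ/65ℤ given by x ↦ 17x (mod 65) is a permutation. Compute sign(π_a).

-1

Start at x=17: 17 → 29 → 38 → 61 → 62 → 14 → 43 → … (one orbit).
Cycle type of π: 12×4 + 6×2 + 4 + 1; total 8 cycles.
65 − 8 = 57 transpositions; sign(π) = (−1)^57 = -1.
Check: (17/65) = -1 by Zolotarev.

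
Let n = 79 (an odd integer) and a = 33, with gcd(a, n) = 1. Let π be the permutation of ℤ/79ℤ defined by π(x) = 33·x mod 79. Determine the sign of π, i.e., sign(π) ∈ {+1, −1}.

Start at x=10: 10 → 14 → 67 → 78 → 46 → 17 → 8 → … (one orbit).
4 cycles of lengths [26, 26, 26, 1].
sign(π) = (−1)^{n − #cycles} = (−1)^{79−4} = (−1)^75 = -1.
Check: (33/79) = -1 by Zolotarev.

-1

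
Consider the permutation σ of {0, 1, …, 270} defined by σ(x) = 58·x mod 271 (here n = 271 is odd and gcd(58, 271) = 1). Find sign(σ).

Orbit of 212 under x↦58x: [212, 101, 167, 201, 5, 19, 18]… (length divides ord_271(58)).
Cycle type of π: 270 + 1; total 2 cycles.
sign(π) = (−1)^{n − #cycles} = (−1)^{271−2} = (−1)^269 = -1.

-1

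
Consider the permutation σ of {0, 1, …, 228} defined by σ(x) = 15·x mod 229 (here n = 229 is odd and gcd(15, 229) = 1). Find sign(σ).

Start at x=61: 61 → 228 → 214 → 4 → 60 → 213 → 218 → … (one orbit).
The orbit structure of x ↦ 15x mod 229: 7 orbits of sizes [38, 38, 38, 38, 38, 38, 1].
Σ(ℓ_i−1) = 229−7 = 222; sign = (−1)^222 = +1.
Zolotarev: (15|229) = +1, matching the cycle-count sign.

+1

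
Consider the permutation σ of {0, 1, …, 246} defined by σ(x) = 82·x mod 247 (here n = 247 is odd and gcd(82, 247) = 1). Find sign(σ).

Orbit of 199 under x↦82x: [199, 16, 77, 139, 36, 235, 4]… (length divides ord_247(82)).
π_82 has 17 disjoint cycles with lengths [18, 18, 18, 18, 18, 18, 18, 18, 18, 18, 18, 18, 9, 9, 6, 6, 1] on {0,…,246}.
Σ(ℓ_i−1) = 247−17 = 230; sign = (−1)^230 = +1.

+1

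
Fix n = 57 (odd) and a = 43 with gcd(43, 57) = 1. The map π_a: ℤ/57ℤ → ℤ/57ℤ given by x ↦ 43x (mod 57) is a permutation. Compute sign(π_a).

+1

Start at x=49: 49 → 55 → 28 → 7 → 16 → 4 → 1 → … (one orbit).
Decompose π into cycles: lengths [9, 9, 9, 9, 9, 9, 1, 1, 1] (9 cycles, including the fixed point 0).
With 9 cycles on 57 points, sign = (−1)^{57−9} = +1.
(43|57)_J = +1 (Zolotarev's lemma cross-check).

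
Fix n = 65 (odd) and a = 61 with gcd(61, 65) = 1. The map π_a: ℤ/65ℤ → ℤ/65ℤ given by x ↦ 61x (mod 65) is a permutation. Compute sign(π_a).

Orbit of 1 under x↦61x: [1, 61, 16]… (length divides ord_65(61)).
The orbit structure of x ↦ 61x mod 65: 25 orbits of sizes [3, 3, 3, 3, 3, 3, 3, 3, 3, 3, 3, 3, 3, 3, 3, 3, 3, 3, 3, 3, 1, 1, 1, 1, 1].
65 − 25 = 40 transpositions; sign(π) = (−1)^40 = +1.

+1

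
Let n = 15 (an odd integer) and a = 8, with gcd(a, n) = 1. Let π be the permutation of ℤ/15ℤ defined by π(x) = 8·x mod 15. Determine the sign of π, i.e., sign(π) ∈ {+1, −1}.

+1

Trace 8: π^k(8) = [8, 4, 2, 1] for k=0..3.
π_8 has 5 disjoint cycles with lengths [4, 4, 4, 2, 1] on {0,…,14}.
Σ(ℓ_i−1) = 15−5 = 10; sign = (−1)^10 = +1.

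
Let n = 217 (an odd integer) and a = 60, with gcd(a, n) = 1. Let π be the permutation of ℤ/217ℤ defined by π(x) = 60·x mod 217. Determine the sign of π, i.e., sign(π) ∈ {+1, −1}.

Orbit of 116 under x↦60x: [116, 16, 92, 95, 58, 8, 46]… (length divides ord_217(60)).
Cycle lengths of π_60 on ℤ/217ℤ: [30, 30, 30, 30, 30, 30, 10, 10, 10, 3, 3, 1]; 12 cycles in total.
12 cycles on 217: each ℓ→(−1)^(ℓ−1), product (−1)^205 = -1.

-1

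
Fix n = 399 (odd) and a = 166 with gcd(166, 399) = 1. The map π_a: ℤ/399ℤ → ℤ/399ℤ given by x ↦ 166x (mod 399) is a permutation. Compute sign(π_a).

+1

Trace 241: π^k(241) = [241, 106, 40, 256, 202, 16, 262] for k=0..6.
The orbit structure of x ↦ 166x mod 399: 27 orbits of sizes [18, 18, 18, 18, 18, 18, 18, 18, 18, 18, 18, 18, 18, 18, 18, 18, 18, 18, 18, 18, 18, 6, 6, 6, 1, 1, 1].
n − c = 399 − 27 = 372; sign = (−1)^372 = +1.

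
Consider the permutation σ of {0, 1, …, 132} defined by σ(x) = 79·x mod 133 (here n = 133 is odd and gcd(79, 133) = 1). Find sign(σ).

Trace 128: π^k(128) = [128, 4, 50, 93, 32, 1, 79] for k=0..6.
The orbit structure of x ↦ 79x mod 133: 10 orbits of sizes [18, 18, 18, 18, 18, 18, 18, 3, 3, 1].
10 cycles on 133: each ℓ→(−1)^(ℓ−1), product (−1)^123 = -1.
Check: (79/133) = -1 by Zolotarev.

-1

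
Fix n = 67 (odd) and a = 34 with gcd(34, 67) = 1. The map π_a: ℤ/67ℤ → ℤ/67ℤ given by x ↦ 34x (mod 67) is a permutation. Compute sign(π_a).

-1

Orbit of 9 under x↦34x: [9, 38, 19, 43, 55, 61, 64]… (length divides ord_67(34)).
π_34 has 2 disjoint cycles with lengths [66, 1] on {0,…,66}.
2 cycles on 67: each ℓ→(−1)^(ℓ−1), product (−1)^65 = -1.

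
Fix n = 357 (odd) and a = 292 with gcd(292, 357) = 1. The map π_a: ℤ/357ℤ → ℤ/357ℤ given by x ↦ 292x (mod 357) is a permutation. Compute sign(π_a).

Start at x=253: 253 → 334 → 67 → 286 → 331 → 262 → 106 → … (one orbit).
Decompose π into cycles: lengths [48, 48, 48, 48, 48, 48, 16, 16, 16, 6, 6, 6, 1, 1, 1] (15 cycles, including the fixed point 0).
357 − 15 = 342 transpositions; sign(π) = (−1)^342 = +1.
Check: (292/357) = +1 by Zolotarev.

+1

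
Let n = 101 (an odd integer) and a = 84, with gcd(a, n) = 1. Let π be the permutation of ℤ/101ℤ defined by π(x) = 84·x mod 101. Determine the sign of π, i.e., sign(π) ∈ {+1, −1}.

Start at x=36: 36 → 95 → 1 → 84 → 87 → 36 (one orbit).
Cycle lengths of π_84 on ℤ/101ℤ: [5, 5, 5, 5, 5, 5, 5, 5, 5, 5, 5, 5, 5, 5, 5, 5, 5, 5, 5, 5, 1]; 21 cycles in total.
101 − 21 = 80 transpositions; sign(π) = (−1)^80 = +1.

+1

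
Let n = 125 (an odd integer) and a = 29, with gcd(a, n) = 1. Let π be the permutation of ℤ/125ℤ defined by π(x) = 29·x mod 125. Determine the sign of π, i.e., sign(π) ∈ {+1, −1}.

Start at x=44: 44 → 26 → 4 → 116 → 114 → 56 → 124 → … (one orbit).
π_29 has 7 disjoint cycles with lengths [50, 50, 10, 10, 2, 2, 1] on {0,…,124}.
7 cycles on 125: each ℓ→(−1)^(ℓ−1), product (−1)^118 = +1.
(29|125)_J = +1 (Zolotarev's lemma cross-check).

+1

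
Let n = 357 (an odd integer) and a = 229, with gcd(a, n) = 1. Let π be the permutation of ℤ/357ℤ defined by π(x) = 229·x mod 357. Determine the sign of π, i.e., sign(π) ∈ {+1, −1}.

Start at x=94: 94 → 106 → 355 → 256 → 76 → 268 → 325 → … (one orbit).
Cycle type of π: 24×12 + 8×6 + 6×3 + 1×3; total 24 cycles.
n − c = 357 − 24 = 333; sign = (−1)^333 = -1.
The Jacobi symbol (229|357) = -1 (Zolotarev) agrees.

-1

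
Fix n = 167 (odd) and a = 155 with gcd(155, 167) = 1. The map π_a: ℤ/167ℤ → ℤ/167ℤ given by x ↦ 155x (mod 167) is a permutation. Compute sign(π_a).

-1

Trace 52: π^k(52) = [52, 44, 140, 157, 120, 63, 79] for k=0..6.
2 cycles of lengths [166, 1].
n − c = 167 − 2 = 165; sign = (−1)^165 = -1.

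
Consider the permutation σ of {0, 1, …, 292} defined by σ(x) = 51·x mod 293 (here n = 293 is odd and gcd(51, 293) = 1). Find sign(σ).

Start at x=122: 122 → 69 → 3 → 153 → 185 → 59 → 79 → … (one orbit).
π_51 has 2 disjoint cycles with lengths [292, 1] on {0,…,292}.
293 − 2 = 291 transpositions; sign(π) = (−1)^291 = -1.

-1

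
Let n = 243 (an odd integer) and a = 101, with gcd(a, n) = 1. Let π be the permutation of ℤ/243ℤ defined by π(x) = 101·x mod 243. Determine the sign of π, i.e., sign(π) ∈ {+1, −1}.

Orbit of 133 under x↦101x: [133, 68, 64, 146, 166, 242, 142]… (length divides ord_243(101)).
The orbit structure of x ↦ 101x mod 243: 6 orbits of sizes [162, 54, 18, 6, 2, 1].
sign(π) = (−1)^{n − #cycles} = (−1)^{243−6} = (−1)^237 = -1.
The Jacobi symbol (101|243) = -1 (Zolotarev) agrees.

-1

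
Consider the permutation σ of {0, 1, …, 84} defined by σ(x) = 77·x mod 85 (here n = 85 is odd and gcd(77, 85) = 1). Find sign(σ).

-1

Trace 42: π^k(42) = [42, 4, 53, 1, 77, 64, 83] for k=0..6.
Cycle type of π: 8×10 + 4 + 1; total 12 cycles.
Σ(ℓ_i−1) = 85−12 = 73; sign = (−1)^73 = -1.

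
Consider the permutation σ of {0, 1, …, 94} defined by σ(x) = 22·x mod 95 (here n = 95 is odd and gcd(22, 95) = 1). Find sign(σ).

Orbit of 49 under x↦22x: [49, 33, 61, 12, 74, 13, 1]… (length divides ord_95(22)).
Cycle type of π: 36×2 + 18 + 4 + 1; total 5 cycles.
Σ(ℓ_i−1) = 95−5 = 90; sign = (−1)^90 = +1.

+1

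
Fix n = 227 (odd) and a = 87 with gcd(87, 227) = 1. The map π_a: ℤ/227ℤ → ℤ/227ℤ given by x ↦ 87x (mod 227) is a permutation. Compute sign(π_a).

Start at x=30: 30 → 113 → 70 → 188 → 12 → 136 → 28 → … (one orbit).
Cycle type of π: 113×2 + 1; total 3 cycles.
n − c = 227 − 3 = 224; sign = (−1)^224 = +1.
The Jacobi symbol (87|227) = +1 (Zolotarev) agrees.

+1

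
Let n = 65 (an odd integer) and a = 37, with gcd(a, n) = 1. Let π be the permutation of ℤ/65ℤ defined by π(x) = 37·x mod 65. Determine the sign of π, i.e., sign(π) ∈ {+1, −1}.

Start at x=7: 7 → 64 → 28 → 61 → 47 → 49 → 58 → … (one orbit).
The orbit structure of x ↦ 37x mod 65: 7 orbits of sizes [12, 12, 12, 12, 12, 4, 1].
With 7 cycles on 65 points, sign = (−1)^{65−7} = +1.
(37|65)_J = +1 (Zolotarev's lemma cross-check).

+1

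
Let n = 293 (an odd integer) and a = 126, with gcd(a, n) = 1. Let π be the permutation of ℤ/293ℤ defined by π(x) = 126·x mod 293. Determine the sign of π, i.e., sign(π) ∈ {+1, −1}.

Trace 272: π^k(272) = [272, 284, 38, 100, 1, 126, 54] for k=0..6.
The orbit structure of x ↦ 126x mod 293: 5 orbits of sizes [73, 73, 73, 73, 1].
293 − 5 = 288 transpositions; sign(π) = (−1)^288 = +1.

+1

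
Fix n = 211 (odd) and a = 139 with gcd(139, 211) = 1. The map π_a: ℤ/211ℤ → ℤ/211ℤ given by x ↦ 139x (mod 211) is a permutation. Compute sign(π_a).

Start at x=6: 6 → 201 → 87 → 66 → 101 → 113 → 93 → … (one orbit).
Cycle lengths of π_139 on ℤ/211ℤ: [105, 105, 1]; 3 cycles in total.
211 − 3 = 208 transpositions; sign(π) = (−1)^208 = +1.

+1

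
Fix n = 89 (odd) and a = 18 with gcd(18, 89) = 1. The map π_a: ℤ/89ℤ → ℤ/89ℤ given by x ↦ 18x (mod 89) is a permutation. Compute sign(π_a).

Trace 71: π^k(71) = [71, 32, 42, 44, 80, 16, 21] for k=0..6.
The orbit structure of x ↦ 18x mod 89: 3 orbits of sizes [44, 44, 1].
With 3 cycles on 89 points, sign = (−1)^{89−3} = +1.

+1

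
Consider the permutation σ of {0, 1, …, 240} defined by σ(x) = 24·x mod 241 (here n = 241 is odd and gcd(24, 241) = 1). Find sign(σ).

+1

Orbit of 24 under x↦24x: [24, 94, 87, 160, 225, 98, 183]… (length divides ord_241(24)).
17 cycles of lengths [15, 15, 15, 15, 15, 15, 15, 15, 15, 15, 15, 15, 15, 15, 15, 15, 1].
sign(π) = (−1)^{n − #cycles} = (−1)^{241−17} = (−1)^224 = +1.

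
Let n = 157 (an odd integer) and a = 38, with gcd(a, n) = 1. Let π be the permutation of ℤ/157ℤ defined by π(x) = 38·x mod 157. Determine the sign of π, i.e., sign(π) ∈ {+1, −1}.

Start at x=16: 16 → 137 → 25 → 8 → 147 → 91 → 4 → … (one orbit).
Cycle lengths of π_38 on ℤ/157ℤ: [156, 1]; 2 cycles in total.
157 − 2 = 155 transpositions; sign(π) = (−1)^155 = -1.
Check: (38/157) = -1 by Zolotarev.

-1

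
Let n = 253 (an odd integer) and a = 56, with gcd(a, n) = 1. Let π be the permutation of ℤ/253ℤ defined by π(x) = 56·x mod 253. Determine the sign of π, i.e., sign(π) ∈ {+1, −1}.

Trace 221: π^k(221) = [221, 232, 89, 177, 45, 243, 199] for k=0..6.
Cycle lengths of π_56 on ℤ/253ℤ: [22, 22, 22, 22, 22, 22, 22, 22, 22, 22, 22, 1, 1, 1, 1, 1, 1, 1, 1, 1, 1, 1]; 22 cycles in total.
With 22 cycles on 253 points, sign = (−1)^{253−22} = -1.

-1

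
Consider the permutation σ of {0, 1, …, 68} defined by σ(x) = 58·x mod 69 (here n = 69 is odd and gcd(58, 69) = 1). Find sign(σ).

+1

Orbit of 58 under x↦58x: [58, 52, 49, 13, 64, 55, 16]… (length divides ord_69(58)).
9 cycles of lengths [11, 11, 11, 11, 11, 11, 1, 1, 1].
Σ(ℓ_i−1) = 69−9 = 60; sign = (−1)^60 = +1.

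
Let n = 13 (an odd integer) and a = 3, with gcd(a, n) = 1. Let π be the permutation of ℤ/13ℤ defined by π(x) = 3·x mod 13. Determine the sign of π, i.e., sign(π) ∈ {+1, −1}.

Orbit of 9 under x↦3x: [9, 1, 3]… (length divides ord_13(3)).
5 cycles of lengths [3, 3, 3, 3, 1].
13 − 5 = 8 transpositions; sign(π) = (−1)^8 = +1.
Zolotarev: (3|13) = +1, matching the cycle-count sign.

+1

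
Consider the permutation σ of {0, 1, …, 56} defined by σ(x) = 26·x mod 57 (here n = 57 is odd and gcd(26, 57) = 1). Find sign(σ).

Trace 11: π^k(11) = [11, 1, 26, 49, 20, 7] for k=0..5.
14 cycles of lengths [6, 6, 6, 6, 6, 6, 3, 3, 3, 3, 3, 3, 2, 1].
With 14 cycles on 57 points, sign = (−1)^{57−14} = -1.
The Jacobi symbol (26|57) = -1 (Zolotarev) agrees.

-1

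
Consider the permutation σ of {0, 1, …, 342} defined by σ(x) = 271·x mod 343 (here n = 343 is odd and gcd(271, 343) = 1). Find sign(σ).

-1

Trace 183: π^k(183) = [183, 201, 277, 293, 170, 108, 113] for k=0..6.
The orbit structure of x ↦ 271x mod 343: 4 orbits of sizes [294, 42, 6, 1].
n − c = 343 − 4 = 339; sign = (−1)^339 = -1.
Zolotarev: (271|343) = -1, matching the cycle-count sign.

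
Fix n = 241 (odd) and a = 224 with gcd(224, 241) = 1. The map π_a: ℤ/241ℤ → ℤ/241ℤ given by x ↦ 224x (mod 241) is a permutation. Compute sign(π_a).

-1

Orbit of 76 under x↦224x: [76, 154, 33, 162, 138, 64, 117]… (length divides ord_241(224)).
Decompose π into cycles: lengths [80, 80, 80, 1] (4 cycles, including the fixed point 0).
sign(π) = (−1)^{n − #cycles} = (−1)^{241−4} = (−1)^237 = -1.
(224|241)_J = -1 (Zolotarev's lemma cross-check).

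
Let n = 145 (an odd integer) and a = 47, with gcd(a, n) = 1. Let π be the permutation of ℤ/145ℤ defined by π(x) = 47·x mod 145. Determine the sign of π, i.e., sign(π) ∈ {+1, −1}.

Start at x=16: 16 → 27 → 109 → 48 → 81 → 37 → 144 → … (one orbit).
The orbit structure of x ↦ 47x mod 145: 7 orbits of sizes [28, 28, 28, 28, 28, 4, 1].
With 7 cycles on 145 points, sign = (−1)^{145−7} = +1.

+1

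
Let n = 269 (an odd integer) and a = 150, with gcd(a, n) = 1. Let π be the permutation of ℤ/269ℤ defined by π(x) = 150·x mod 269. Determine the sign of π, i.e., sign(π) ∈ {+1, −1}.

Trace 43: π^k(43) = [43, 263, 176, 38, 51, 118, 215] for k=0..6.
π_150 has 3 disjoint cycles with lengths [134, 134, 1] on {0,…,268}.
n − c = 269 − 3 = 266; sign = (−1)^266 = +1.
The Jacobi symbol (150|269) = +1 (Zolotarev) agrees.

+1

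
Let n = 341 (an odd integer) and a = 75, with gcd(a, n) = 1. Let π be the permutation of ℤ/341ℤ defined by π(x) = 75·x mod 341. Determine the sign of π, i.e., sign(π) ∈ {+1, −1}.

Orbit of 69 under x↦75x: [69, 60, 67, 251, 70, 135, 236]… (length divides ord_341(75)).
Cycle lengths of π_75 on ℤ/341ℤ: [30, 30, 30, 30, 30, 30, 30, 30, 30, 30, 30, 5, 5, 1]; 14 cycles in total.
Σ(ℓ_i−1) = 341−14 = 327; sign = (−1)^327 = -1.

-1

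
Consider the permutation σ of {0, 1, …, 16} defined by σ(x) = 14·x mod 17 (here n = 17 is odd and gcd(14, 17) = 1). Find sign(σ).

-1

Start at x=6: 6 → 16 → 3 → 8 → 10 → 4 → 5 → … (one orbit).
Decompose π into cycles: lengths [16, 1] (2 cycles, including the fixed point 0).
2 cycles on 17: each ℓ→(−1)^(ℓ−1), product (−1)^15 = -1.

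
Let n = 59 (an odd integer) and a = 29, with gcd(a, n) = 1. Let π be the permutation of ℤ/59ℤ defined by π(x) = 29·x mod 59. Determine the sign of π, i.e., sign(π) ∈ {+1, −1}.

+1

Orbit of 45 under x↦29x: [45, 7, 26, 46, 36, 41, 9]… (length divides ord_59(29)).
Cycle lengths of π_29 on ℤ/59ℤ: [29, 29, 1]; 3 cycles in total.
Σ(ℓ_i−1) = 59−3 = 56; sign = (−1)^56 = +1.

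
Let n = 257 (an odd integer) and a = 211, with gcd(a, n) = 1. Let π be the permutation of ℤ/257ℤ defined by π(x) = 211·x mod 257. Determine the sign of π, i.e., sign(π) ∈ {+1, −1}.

+1

Orbit of 241 under x↦211x: [241, 222, 68, 213, 225, 187, 136]… (length divides ord_257(211)).
5 cycles of lengths [64, 64, 64, 64, 1].
With 5 cycles on 257 points, sign = (−1)^{257−5} = +1.
The Jacobi symbol (211|257) = +1 (Zolotarev) agrees.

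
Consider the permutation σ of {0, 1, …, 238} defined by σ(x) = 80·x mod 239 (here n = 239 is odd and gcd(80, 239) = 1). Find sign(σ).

+1

Trace 136: π^k(136) = [136, 125, 201, 67, 102, 34, 91] for k=0..6.
Decompose π into cycles: lengths [119, 119, 1] (3 cycles, including the fixed point 0).
With 3 cycles on 239 points, sign = (−1)^{239−3} = +1.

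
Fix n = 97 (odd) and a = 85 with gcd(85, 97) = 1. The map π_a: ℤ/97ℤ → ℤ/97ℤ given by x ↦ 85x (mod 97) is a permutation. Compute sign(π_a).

Trace 96: π^k(96) = [96, 12, 50, 79, 22, 27, 64] for k=0..6.
Cycle type of π: 16×6 + 1; total 7 cycles.
Σ(ℓ_i−1) = 97−7 = 90; sign = (−1)^90 = +1.
(85|97)_J = +1 (Zolotarev's lemma cross-check).

+1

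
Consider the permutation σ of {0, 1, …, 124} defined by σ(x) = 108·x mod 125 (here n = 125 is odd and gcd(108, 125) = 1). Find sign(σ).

-1

Trace 124: π^k(124) = [124, 17, 86, 38, 104, 107, 56] for k=0..6.
4 cycles of lengths [100, 20, 4, 1].
n − c = 125 − 4 = 121; sign = (−1)^121 = -1.
Check: (108/125) = -1 by Zolotarev.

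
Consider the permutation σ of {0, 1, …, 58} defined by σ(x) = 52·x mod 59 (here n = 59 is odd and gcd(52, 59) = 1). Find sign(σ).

-1

Start at x=37: 37 → 36 → 43 → 53 → 42 → 1 → 52 → … (one orbit).
Cycle type of π: 58 + 1; total 2 cycles.
sign(π) = (−1)^{n − #cycles} = (−1)^{59−2} = (−1)^57 = -1.
Via Zolotarev, sign(π_{52}) = (52|59) = -1.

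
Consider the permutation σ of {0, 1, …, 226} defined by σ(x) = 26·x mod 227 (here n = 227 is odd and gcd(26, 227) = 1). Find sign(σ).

+1

Start at x=74: 74 → 108 → 84 → 141 → 34 → 203 → 57 → … (one orbit).
3 cycles of lengths [113, 113, 1].
sign(π) = (−1)^{n − #cycles} = (−1)^{227−3} = (−1)^224 = +1.
Via Zolotarev, sign(π_{26}) = (26|227) = +1.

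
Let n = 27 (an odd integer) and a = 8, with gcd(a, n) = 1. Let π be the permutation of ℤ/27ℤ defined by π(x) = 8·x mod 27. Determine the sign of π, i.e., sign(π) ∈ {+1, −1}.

Orbit of 26 under x↦8x: [26, 19, 17, 1, 8, 10]… (length divides ord_27(8)).
8 cycles of lengths [6, 6, 6, 2, 2, 2, 2, 1].
sign(π) = (−1)^{n − #cycles} = (−1)^{27−8} = (−1)^19 = -1.
Zolotarev: (8|27) = -1, matching the cycle-count sign.

-1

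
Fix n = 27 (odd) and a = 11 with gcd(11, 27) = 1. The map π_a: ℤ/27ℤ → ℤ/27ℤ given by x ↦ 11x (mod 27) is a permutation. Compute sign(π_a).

-1

Orbit of 4 under x↦11x: [4, 17, 25, 5, 1, 11, 13]… (length divides ord_27(11)).
The orbit structure of x ↦ 11x mod 27: 4 orbits of sizes [18, 6, 2, 1].
27 − 4 = 23 transpositions; sign(π) = (−1)^23 = -1.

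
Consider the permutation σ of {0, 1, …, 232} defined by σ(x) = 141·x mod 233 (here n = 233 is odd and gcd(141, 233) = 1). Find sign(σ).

+1

Trace 49: π^k(49) = [49, 152, 229, 135, 162, 8, 196] for k=0..6.
π_141 has 5 disjoint cycles with lengths [58, 58, 58, 58, 1] on {0,…,232}.
n − c = 233 − 5 = 228; sign = (−1)^228 = +1.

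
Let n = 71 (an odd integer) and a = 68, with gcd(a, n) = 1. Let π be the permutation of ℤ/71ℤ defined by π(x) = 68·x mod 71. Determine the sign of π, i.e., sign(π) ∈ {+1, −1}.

-1

Trace 27: π^k(27) = [27, 61, 30, 52, 57, 42, 16] for k=0..6.
The orbit structure of x ↦ 68x mod 71: 2 orbits of sizes [70, 1].
71 − 2 = 69 transpositions; sign(π) = (−1)^69 = -1.
(68|71)_J = -1 (Zolotarev's lemma cross-check).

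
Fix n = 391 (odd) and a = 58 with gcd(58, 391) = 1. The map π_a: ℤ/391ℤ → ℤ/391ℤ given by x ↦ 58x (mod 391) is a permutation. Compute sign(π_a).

-1

Orbit of 386 under x↦58x: [386, 101, 384, 376, 303, 370, 346]… (length divides ord_391(58)).
π_58 has 6 disjoint cycles with lengths [176, 176, 16, 11, 11, 1] on {0,…,390}.
6 cycles on 391: each ℓ→(−1)^(ℓ−1), product (−1)^385 = -1.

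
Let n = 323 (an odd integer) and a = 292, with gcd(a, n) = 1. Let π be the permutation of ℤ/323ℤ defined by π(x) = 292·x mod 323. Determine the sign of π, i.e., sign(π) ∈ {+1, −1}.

-1

Orbit of 216 under x↦292x: [216, 87, 210, 273, 258, 77, 197]… (length divides ord_323(292)).
14 cycles of lengths [48, 48, 48, 48, 48, 48, 16, 3, 3, 3, 3, 3, 3, 1].
Σ(ℓ_i−1) = 323−14 = 309; sign = (−1)^309 = -1.
Zolotarev: (292|323) = -1, matching the cycle-count sign.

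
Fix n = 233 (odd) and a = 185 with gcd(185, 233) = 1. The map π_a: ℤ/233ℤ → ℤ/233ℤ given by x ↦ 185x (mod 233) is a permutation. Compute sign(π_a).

-1

Orbit of 2 under x↦185x: [2, 137, 181, 166, 187, 111, 31]… (length divides ord_233(185)).
Decompose π into cycles: lengths [232, 1] (2 cycles, including the fixed point 0).
With 2 cycles on 233 points, sign = (−1)^{233−2} = -1.
The Jacobi symbol (185|233) = -1 (Zolotarev) agrees.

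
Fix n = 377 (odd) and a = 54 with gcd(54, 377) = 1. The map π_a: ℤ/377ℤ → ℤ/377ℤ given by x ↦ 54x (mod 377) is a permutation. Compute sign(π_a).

-1

Orbit of 59 under x↦54x: [59, 170, 132, 342, 372, 107, 123]… (length divides ord_377(54)).
Cycle type of π: 84×4 + 12 + 7×4 + 1; total 10 cycles.
n − c = 377 − 10 = 367; sign = (−1)^367 = -1.
(54|377)_J = -1 (Zolotarev's lemma cross-check).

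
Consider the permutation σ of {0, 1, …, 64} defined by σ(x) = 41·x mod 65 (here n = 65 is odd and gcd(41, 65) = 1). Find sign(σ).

-1

Start at x=21: 21 → 16 → 6 → 51 → 11 → 61 → 31 → … (one orbit).
π_41 has 10 disjoint cycles with lengths [12, 12, 12, 12, 12, 1, 1, 1, 1, 1] on {0,…,64}.
65 − 10 = 55 transpositions; sign(π) = (−1)^55 = -1.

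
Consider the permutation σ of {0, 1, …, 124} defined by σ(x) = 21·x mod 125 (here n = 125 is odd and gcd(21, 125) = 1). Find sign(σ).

+1

Start at x=56: 56 → 51 → 71 → 116 → 61 → 31 → 26 → … (one orbit).
Cycle lengths of π_21 on ℤ/125ℤ: [25, 25, 25, 25, 5, 5, 5, 5, 1, 1, 1, 1, 1]; 13 cycles in total.
Σ(ℓ_i−1) = 125−13 = 112; sign = (−1)^112 = +1.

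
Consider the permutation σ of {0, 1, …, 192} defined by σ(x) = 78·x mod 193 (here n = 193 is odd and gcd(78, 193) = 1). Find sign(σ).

Orbit of 11 under x↦78x: [11, 86, 146, 1, 78, 101, 158]… (length divides ord_193(78)).
Decompose π into cycles: lengths [192, 1] (2 cycles, including the fixed point 0).
With 2 cycles on 193 points, sign = (−1)^{193−2} = -1.

-1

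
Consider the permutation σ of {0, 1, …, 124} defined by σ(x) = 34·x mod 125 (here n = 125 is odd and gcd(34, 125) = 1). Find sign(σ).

+1

Start at x=54: 54 → 86 → 49 → 41 → 19 → 21 → 89 → … (one orbit).
Decompose π into cycles: lengths [50, 50, 10, 10, 2, 2, 1] (7 cycles, including the fixed point 0).
sign(π) = (−1)^{n − #cycles} = (−1)^{125−7} = (−1)^118 = +1.
The Jacobi symbol (34|125) = +1 (Zolotarev) agrees.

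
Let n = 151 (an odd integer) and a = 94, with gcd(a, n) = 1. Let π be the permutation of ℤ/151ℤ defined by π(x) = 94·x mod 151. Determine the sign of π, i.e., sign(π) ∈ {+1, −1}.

Start at x=124: 124 → 29 → 8 → 148 → 20 → 68 → 50 → … (one orbit).
Decompose π into cycles: lengths [25, 25, 25, 25, 25, 25, 1] (7 cycles, including the fixed point 0).
151 − 7 = 144 transpositions; sign(π) = (−1)^144 = +1.
Via Zolotarev, sign(π_{94}) = (94|151) = +1.

+1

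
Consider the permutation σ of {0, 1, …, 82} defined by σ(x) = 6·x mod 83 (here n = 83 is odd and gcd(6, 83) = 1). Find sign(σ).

-1

Start at x=13: 13 → 78 → 53 → 69 → 82 → 77 → 47 → … (one orbit).
2 cycles of lengths [82, 1].
With 2 cycles on 83 points, sign = (−1)^{83−2} = -1.
The Jacobi symbol (6|83) = -1 (Zolotarev) agrees.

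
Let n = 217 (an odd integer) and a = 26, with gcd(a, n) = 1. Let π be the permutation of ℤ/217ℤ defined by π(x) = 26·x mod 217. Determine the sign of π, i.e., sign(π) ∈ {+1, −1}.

Orbit of 1 under x↦26x: [1, 26, 25, 216, 191, 192]… (length divides ord_217(26)).
Cycle lengths of π_26 on ℤ/217ℤ: [6, 6, 6, 6, 6, 6, 6, 6, 6, 6, 6, 6, 6, 6, 6, 6, 6, 6, 6, 6, 6, 6, 6, 6, 6, 6, 6, 6, 6, 6, 6, 6, 6, 6, 6, 6, 1]; 37 cycles in total.
With 37 cycles on 217 points, sign = (−1)^{217−37} = +1.

+1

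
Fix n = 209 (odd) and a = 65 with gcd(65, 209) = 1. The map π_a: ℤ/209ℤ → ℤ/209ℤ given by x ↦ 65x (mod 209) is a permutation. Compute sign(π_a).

+1

Trace 164: π^k(164) = [164, 1, 65, 45, 208, 144] for k=0..5.
The orbit structure of x ↦ 65x mod 209: 39 orbits of sizes [6, 6, 6, 6, 6, 6, 6, 6, 6, 6, 6, 6, 6, 6, 6, 6, 6, 6, 6, 6, 6, 6, 6, 6, 6, 6, 6, 6, 6, 6, 6, 6, 6, 2, 2, 2, 2, 2, 1].
39 cycles on 209: each ℓ→(−1)^(ℓ−1), product (−1)^170 = +1.
Via Zolotarev, sign(π_{65}) = (65|209) = +1.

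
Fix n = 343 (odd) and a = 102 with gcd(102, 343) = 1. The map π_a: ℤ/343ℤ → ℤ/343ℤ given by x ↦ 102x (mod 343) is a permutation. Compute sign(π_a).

Orbit of 205 under x↦102x: [205, 330, 46, 233, 99, 151, 310]… (length divides ord_343(102)).
π_102 has 7 disjoint cycles with lengths [147, 147, 21, 21, 3, 3, 1] on {0,…,342}.
7 cycles on 343: each ℓ→(−1)^(ℓ−1), product (−1)^336 = +1.
The Jacobi symbol (102|343) = +1 (Zolotarev) agrees.

+1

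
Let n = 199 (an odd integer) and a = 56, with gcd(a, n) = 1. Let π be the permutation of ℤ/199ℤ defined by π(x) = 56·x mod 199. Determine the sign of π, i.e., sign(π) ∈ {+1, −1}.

+1

Start at x=49: 49 → 157 → 36 → 26 → 63 → 145 → 160 → … (one orbit).
Decompose π into cycles: lengths [99, 99, 1] (3 cycles, including the fixed point 0).
n − c = 199 − 3 = 196; sign = (−1)^196 = +1.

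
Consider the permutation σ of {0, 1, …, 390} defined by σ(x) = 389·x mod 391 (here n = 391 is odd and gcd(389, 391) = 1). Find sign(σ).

Orbit of 101 under x↦389x: [101, 189, 13, 365, 52, 287, 208]… (length divides ord_391(389)).
8 cycles of lengths [88, 88, 88, 88, 22, 8, 8, 1].
n − c = 391 − 8 = 383; sign = (−1)^383 = -1.

-1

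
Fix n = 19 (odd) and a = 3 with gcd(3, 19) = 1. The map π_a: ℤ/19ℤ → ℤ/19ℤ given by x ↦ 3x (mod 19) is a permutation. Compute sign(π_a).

-1

Start at x=15: 15 → 7 → 2 → 6 → 18 → 16 → 10 → … (one orbit).
Cycle lengths of π_3 on ℤ/19ℤ: [18, 1]; 2 cycles in total.
Σ(ℓ_i−1) = 19−2 = 17; sign = (−1)^17 = -1.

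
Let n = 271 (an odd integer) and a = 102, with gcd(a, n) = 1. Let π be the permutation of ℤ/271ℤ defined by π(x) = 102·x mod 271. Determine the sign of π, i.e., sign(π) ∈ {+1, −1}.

-1

Trace 28: π^k(28) = [28, 146, 258, 29, 248, 93, 1] for k=0..6.
16 cycles of lengths [18, 18, 18, 18, 18, 18, 18, 18, 18, 18, 18, 18, 18, 18, 18, 1].
sign(π) = (−1)^{n − #cycles} = (−1)^{271−16} = (−1)^255 = -1.
Check: (102/271) = -1 by Zolotarev.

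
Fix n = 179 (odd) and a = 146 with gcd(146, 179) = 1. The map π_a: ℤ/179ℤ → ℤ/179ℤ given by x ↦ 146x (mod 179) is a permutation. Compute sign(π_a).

+1

Start at x=151: 151 → 29 → 117 → 77 → 144 → 81 → 12 → … (one orbit).
Cycle lengths of π_146 on ℤ/179ℤ: [89, 89, 1]; 3 cycles in total.
n − c = 179 − 3 = 176; sign = (−1)^176 = +1.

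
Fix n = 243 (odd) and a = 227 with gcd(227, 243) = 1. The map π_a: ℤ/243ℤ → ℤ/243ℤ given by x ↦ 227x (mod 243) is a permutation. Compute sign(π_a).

Trace 163: π^k(163) = [163, 65, 175, 116, 88, 50, 172] for k=0..6.
Cycle type of π: 162 + 54 + 18 + 6 + 2 + 1; total 6 cycles.
n − c = 243 − 6 = 237; sign = (−1)^237 = -1.
The Jacobi symbol (227|243) = -1 (Zolotarev) agrees.

-1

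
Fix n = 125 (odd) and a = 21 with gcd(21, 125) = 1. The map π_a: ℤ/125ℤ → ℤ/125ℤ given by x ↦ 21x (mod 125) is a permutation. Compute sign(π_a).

+1

Start at x=31: 31 → 26 → 46 → 91 → 36 → 6 → 1 → … (one orbit).
π_21 has 13 disjoint cycles with lengths [25, 25, 25, 25, 5, 5, 5, 5, 1, 1, 1, 1, 1] on {0,…,124}.
125 − 13 = 112 transpositions; sign(π) = (−1)^112 = +1.
The Jacobi symbol (21|125) = +1 (Zolotarev) agrees.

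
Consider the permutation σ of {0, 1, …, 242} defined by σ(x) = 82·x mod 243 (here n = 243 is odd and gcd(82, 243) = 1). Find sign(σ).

+1

Start at x=82: 82 → 163 → 1 → 82 (one orbit).
135 cycles of lengths [3, 3, 3, 3, 3, 3, 3, 3, 3, 3, 3, 3, 3, 3, 3, 3, 3, 3, 3, 3, 3, 3, 3, 3, 3, 3, 3, 3, 3, 3, 3, 3, 3, 3, 3, 3, 3, 3, 3, 3, 3, 3, 3, 3, 3, 3, 3, 3, 3, 3, 3, 3, 3, 3, 1, 1, 1, 1, 1, 1, 1, 1, 1, 1, 1, 1, 1, 1, 1, 1, 1, 1, 1, 1, 1, 1, 1, 1, 1, 1, 1, 1, 1, 1, 1, 1, 1, 1, 1, 1, 1, 1, 1, 1, 1, 1, 1, 1, 1, 1, 1, 1, 1, 1, 1, 1, 1, 1, 1, 1, 1, 1, 1, 1, 1, 1, 1, 1, 1, 1, 1, 1, 1, 1, 1, 1, 1, 1, 1, 1, 1, 1, 1, 1, 1].
Σ(ℓ_i−1) = 243−135 = 108; sign = (−1)^108 = +1.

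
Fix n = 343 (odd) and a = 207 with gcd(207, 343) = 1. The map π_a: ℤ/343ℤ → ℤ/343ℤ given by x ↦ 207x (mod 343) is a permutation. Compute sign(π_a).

Trace 43: π^k(43) = [43, 326, 254, 99, 256, 170, 204] for k=0..6.
Decompose π into cycles: lengths [147, 147, 21, 21, 3, 3, 1] (7 cycles, including the fixed point 0).
n − c = 343 − 7 = 336; sign = (−1)^336 = +1.
Via Zolotarev, sign(π_{207}) = (207|343) = +1.

+1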